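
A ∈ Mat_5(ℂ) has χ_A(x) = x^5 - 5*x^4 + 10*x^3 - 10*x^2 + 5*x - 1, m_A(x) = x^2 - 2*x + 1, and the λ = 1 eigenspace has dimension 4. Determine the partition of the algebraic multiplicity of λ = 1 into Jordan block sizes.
Block sizes for λ = 1: [2, 1, 1, 1]

Step 1 — from the characteristic polynomial, algebraic multiplicity of λ = 1 is 5. From dim ker(A − (1)·I) = 4, there are exactly 4 Jordan blocks for λ = 1.
Step 2 — from the minimal polynomial, the factor (x − 1)^2 tells us the largest block for λ = 1 has size 2.
Step 3 — with total size 5, 4 blocks, and largest block 2, the block sizes (in nonincreasing order) are [2, 1, 1, 1].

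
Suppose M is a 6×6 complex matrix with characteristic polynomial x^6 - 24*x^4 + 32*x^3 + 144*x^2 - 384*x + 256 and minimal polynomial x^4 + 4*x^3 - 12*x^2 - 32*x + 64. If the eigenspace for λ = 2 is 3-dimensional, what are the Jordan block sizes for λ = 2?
Block sizes for λ = 2: [2, 1, 1]

Step 1 — from the characteristic polynomial, algebraic multiplicity of λ = 2 is 4. From dim ker(M − (2)·I) = 3, there are exactly 3 Jordan blocks for λ = 2.
Step 2 — from the minimal polynomial, the factor (x − 2)^2 tells us the largest block for λ = 2 has size 2.
Step 3 — with total size 4, 3 blocks, and largest block 2, the block sizes (in nonincreasing order) are [2, 1, 1].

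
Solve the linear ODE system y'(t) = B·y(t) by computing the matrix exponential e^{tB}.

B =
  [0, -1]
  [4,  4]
e^{tB} =
  [-2*t*exp(2*t) + exp(2*t), -t*exp(2*t)]
  [4*t*exp(2*t), 2*t*exp(2*t) + exp(2*t)]

Strategy: write B = P · J · P⁻¹ where J is a Jordan canonical form, so e^{tB} = P · e^{tJ} · P⁻¹, and e^{tJ} can be computed block-by-block.

B has Jordan form
J =
  [2, 1]
  [0, 2]
(up to reordering of blocks).

Per-block formulas:
  For a 2×2 Jordan block J_2(2): exp(t · J_2(2)) = e^(2t)·(I + t·N), where N is the 2×2 nilpotent shift.

After assembling e^{tJ} and conjugating by P, we get:

e^{tB} =
  [-2*t*exp(2*t) + exp(2*t), -t*exp(2*t)]
  [4*t*exp(2*t), 2*t*exp(2*t) + exp(2*t)]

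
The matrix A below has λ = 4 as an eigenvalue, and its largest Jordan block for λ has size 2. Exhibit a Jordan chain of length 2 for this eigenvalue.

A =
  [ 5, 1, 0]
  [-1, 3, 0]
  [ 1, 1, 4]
A Jordan chain for λ = 4 of length 2:
v_1 = (1, -1, 1)ᵀ
v_2 = (1, 0, 0)ᵀ

Let N = A − (4)·I. We want v_2 with N^2 v_2 = 0 but N^1 v_2 ≠ 0; then v_{j-1} := N · v_j for j = 2, …, 2.

Pick v_2 = (1, 0, 0)ᵀ.
Then v_1 = N · v_2 = (1, -1, 1)ᵀ.

Sanity check: (A − (4)·I) v_1 = (0, 0, 0)ᵀ = 0. ✓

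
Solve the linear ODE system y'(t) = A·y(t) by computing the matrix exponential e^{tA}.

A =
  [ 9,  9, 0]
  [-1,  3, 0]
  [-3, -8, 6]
e^{tA} =
  [3*t*exp(6*t) + exp(6*t), 9*t*exp(6*t), 0]
  [-t*exp(6*t), -3*t*exp(6*t) + exp(6*t), 0]
  [-t^2*exp(6*t)/2 - 3*t*exp(6*t), -3*t^2*exp(6*t)/2 - 8*t*exp(6*t), exp(6*t)]

Strategy: write A = P · J · P⁻¹ where J is a Jordan canonical form, so e^{tA} = P · e^{tJ} · P⁻¹, and e^{tJ} can be computed block-by-block.

A has Jordan form
J =
  [6, 1, 0]
  [0, 6, 1]
  [0, 0, 6]
(up to reordering of blocks).

Per-block formulas:
  For a 3×3 Jordan block J_3(6): exp(t · J_3(6)) = e^(6t)·(I + t·N + (t^2/2)·N^2), where N is the 3×3 nilpotent shift.

After assembling e^{tJ} and conjugating by P, we get:

e^{tA} =
  [3*t*exp(6*t) + exp(6*t), 9*t*exp(6*t), 0]
  [-t*exp(6*t), -3*t*exp(6*t) + exp(6*t), 0]
  [-t^2*exp(6*t)/2 - 3*t*exp(6*t), -3*t^2*exp(6*t)/2 - 8*t*exp(6*t), exp(6*t)]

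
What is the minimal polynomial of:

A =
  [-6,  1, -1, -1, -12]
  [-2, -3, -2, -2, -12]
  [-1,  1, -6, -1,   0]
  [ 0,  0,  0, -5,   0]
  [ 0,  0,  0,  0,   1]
x^3 + 9*x^2 + 15*x - 25

The characteristic polynomial is χ_A(x) = (x - 1)*(x + 5)^4, so the eigenvalues are known. The minimal polynomial is
  m_A(x) = Π_λ (x − λ)^{k_λ}
where k_λ is the size of the *largest* Jordan block for λ (equivalently, the smallest k with (A − λI)^k v = 0 for every generalised eigenvector v of λ).

  λ = -5: largest Jordan block has size 2, contributing (x + 5)^2
  λ = 1: largest Jordan block has size 1, contributing (x − 1)

So m_A(x) = (x - 1)*(x + 5)^2 = x^3 + 9*x^2 + 15*x - 25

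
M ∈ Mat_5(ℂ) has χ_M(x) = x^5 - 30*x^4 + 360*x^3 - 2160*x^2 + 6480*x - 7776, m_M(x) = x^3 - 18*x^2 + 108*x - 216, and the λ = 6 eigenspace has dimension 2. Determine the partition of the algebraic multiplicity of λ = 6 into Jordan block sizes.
Block sizes for λ = 6: [3, 2]

Step 1 — from the characteristic polynomial, algebraic multiplicity of λ = 6 is 5. From dim ker(M − (6)·I) = 2, there are exactly 2 Jordan blocks for λ = 6.
Step 2 — from the minimal polynomial, the factor (x − 6)^3 tells us the largest block for λ = 6 has size 3.
Step 3 — with total size 5, 2 blocks, and largest block 3, the block sizes (in nonincreasing order) are [3, 2].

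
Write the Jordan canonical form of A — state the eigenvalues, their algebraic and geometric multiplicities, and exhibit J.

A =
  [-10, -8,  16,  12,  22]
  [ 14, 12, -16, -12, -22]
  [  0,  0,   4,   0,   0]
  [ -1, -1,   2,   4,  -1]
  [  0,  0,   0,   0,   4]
J_1(-2) ⊕ J_2(4) ⊕ J_1(4) ⊕ J_1(4)

The characteristic polynomial is
  det(x·I − A) = x^5 - 14*x^4 + 64*x^3 - 64*x^2 - 256*x + 512 = (x - 4)^4*(x + 2)

Eigenvalues and multiplicities (the geometric multiplicity of λ is n − rank(A − λI), which equals the number of Jordan blocks for λ):
  λ = -2: algebraic multiplicity = 1, geometric multiplicity = 1
  λ = 4: algebraic multiplicity = 4, geometric multiplicity = 3

Determining the block sizes for each eigenvalue:
  λ = -2: one block (gm = 1), so the single block has size am = 1 → block sizes [1]
  λ = 4: 3 blocks summing to 4 forces exactly one block of size 2 and the rest size 1 → block sizes [2, 1, 1]

Assembling the blocks gives a Jordan form
J =
  [-2, 0, 0, 0, 0]
  [ 0, 4, 1, 0, 0]
  [ 0, 0, 4, 0, 0]
  [ 0, 0, 0, 4, 0]
  [ 0, 0, 0, 0, 4]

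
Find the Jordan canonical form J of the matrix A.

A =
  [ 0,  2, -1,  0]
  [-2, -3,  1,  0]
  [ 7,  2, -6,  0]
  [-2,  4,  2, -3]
J_3(-3) ⊕ J_1(-3)

The characteristic polynomial is
  det(x·I − A) = x^4 + 12*x^3 + 54*x^2 + 108*x + 81 = (x + 3)^4

Eigenvalues and multiplicities (the geometric multiplicity of λ is n − rank(A − λI), which equals the number of Jordan blocks for λ):
  λ = -3: algebraic multiplicity = 4, geometric multiplicity = 2

Determining the block sizes for each eigenvalue:
  λ = -3: with am = 4 and gm = 2, the partition is not yet determined (e.g. several partitions of 4 into 2 parts exist). Let N = A − (-3)·I. Computing rank(N^1) = 2, rank(N^2) = 1, rank(N^3) = 0; the number of blocks of size ≥ j is rank(N^{j−1}) − rank(N^j), giving [2, 1, 1]. So we have 1 block(s) of size 3, 1 block(s) of size 1 → block sizes [3, 1]

Assembling the blocks gives a Jordan form
J =
  [-3,  1,  0,  0]
  [ 0, -3,  1,  0]
  [ 0,  0, -3,  0]
  [ 0,  0,  0, -3]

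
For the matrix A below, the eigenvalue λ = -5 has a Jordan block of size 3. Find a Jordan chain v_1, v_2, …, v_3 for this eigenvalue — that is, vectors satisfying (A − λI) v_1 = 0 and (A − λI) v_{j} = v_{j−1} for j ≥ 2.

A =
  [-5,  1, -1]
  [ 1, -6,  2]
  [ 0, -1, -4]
A Jordan chain for λ = -5 of length 3:
v_1 = (1, -1, -1)ᵀ
v_2 = (0, 1, 0)ᵀ
v_3 = (1, 0, 0)ᵀ

Let N = A − (-5)·I. We want v_3 with N^3 v_3 = 0 but N^2 v_3 ≠ 0; then v_{j-1} := N · v_j for j = 3, …, 2.

Pick v_3 = (1, 0, 0)ᵀ.
Then v_2 = N · v_3 = (0, 1, 0)ᵀ.
Then v_1 = N · v_2 = (1, -1, -1)ᵀ.

Sanity check: (A − (-5)·I) v_1 = (0, 0, 0)ᵀ = 0. ✓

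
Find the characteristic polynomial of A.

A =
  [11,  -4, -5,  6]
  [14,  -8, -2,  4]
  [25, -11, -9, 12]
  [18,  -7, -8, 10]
x^4 - 4*x^3

Expanding det(x·I − A) (e.g. by cofactor expansion or by noting that A is similar to its Jordan form J, which has the same characteristic polynomial as A) gives
  χ_A(x) = x^4 - 4*x^3
which factors as x^3*(x - 4). The eigenvalues (with algebraic multiplicities) are λ = 0 with multiplicity 3, λ = 4 with multiplicity 1.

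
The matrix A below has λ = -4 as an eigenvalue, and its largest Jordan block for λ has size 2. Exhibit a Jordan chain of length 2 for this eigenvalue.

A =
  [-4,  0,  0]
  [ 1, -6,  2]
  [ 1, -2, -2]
A Jordan chain for λ = -4 of length 2:
v_1 = (0, 1, 1)ᵀ
v_2 = (1, 0, 0)ᵀ

Let N = A − (-4)·I. We want v_2 with N^2 v_2 = 0 but N^1 v_2 ≠ 0; then v_{j-1} := N · v_j for j = 2, …, 2.

Pick v_2 = (1, 0, 0)ᵀ.
Then v_1 = N · v_2 = (0, 1, 1)ᵀ.

Sanity check: (A − (-4)·I) v_1 = (0, 0, 0)ᵀ = 0. ✓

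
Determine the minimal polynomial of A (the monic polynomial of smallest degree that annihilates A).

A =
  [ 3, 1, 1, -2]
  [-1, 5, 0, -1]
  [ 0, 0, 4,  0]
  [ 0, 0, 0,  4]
x^3 - 12*x^2 + 48*x - 64

The characteristic polynomial is χ_A(x) = (x - 4)^4, so the eigenvalues are known. The minimal polynomial is
  m_A(x) = Π_λ (x − λ)^{k_λ}
where k_λ is the size of the *largest* Jordan block for λ (equivalently, the smallest k with (A − λI)^k v = 0 for every generalised eigenvector v of λ).

  λ = 4: largest Jordan block has size 3, contributing (x − 4)^3

So m_A(x) = (x - 4)^3 = x^3 - 12*x^2 + 48*x - 64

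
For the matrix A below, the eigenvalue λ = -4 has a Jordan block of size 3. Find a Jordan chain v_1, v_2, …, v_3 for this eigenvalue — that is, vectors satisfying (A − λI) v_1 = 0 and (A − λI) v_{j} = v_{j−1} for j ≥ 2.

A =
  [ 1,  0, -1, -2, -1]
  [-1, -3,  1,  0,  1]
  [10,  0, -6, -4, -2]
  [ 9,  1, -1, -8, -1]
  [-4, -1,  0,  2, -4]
A Jordan chain for λ = -4 of length 3:
v_1 = (1, 0, 2, 2, -1)ᵀ
v_2 = (5, -1, 10, 9, -4)ᵀ
v_3 = (1, 0, 0, 0, 0)ᵀ

Let N = A − (-4)·I. We want v_3 with N^3 v_3 = 0 but N^2 v_3 ≠ 0; then v_{j-1} := N · v_j for j = 3, …, 2.

Pick v_3 = (1, 0, 0, 0, 0)ᵀ.
Then v_2 = N · v_3 = (5, -1, 10, 9, -4)ᵀ.
Then v_1 = N · v_2 = (1, 0, 2, 2, -1)ᵀ.

Sanity check: (A − (-4)·I) v_1 = (0, 0, 0, 0, 0)ᵀ = 0. ✓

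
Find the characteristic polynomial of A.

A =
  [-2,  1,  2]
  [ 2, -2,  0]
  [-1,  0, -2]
x^3 + 6*x^2 + 12*x + 8

Expanding det(x·I − A) (e.g. by cofactor expansion or by noting that A is similar to its Jordan form J, which has the same characteristic polynomial as A) gives
  χ_A(x) = x^3 + 6*x^2 + 12*x + 8
which factors as (x + 2)^3. The eigenvalues (with algebraic multiplicities) are λ = -2 with multiplicity 3.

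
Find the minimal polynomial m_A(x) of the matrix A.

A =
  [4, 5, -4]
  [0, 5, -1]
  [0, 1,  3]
x^3 - 12*x^2 + 48*x - 64

The characteristic polynomial is χ_A(x) = (x - 4)^3, so the eigenvalues are known. The minimal polynomial is
  m_A(x) = Π_λ (x − λ)^{k_λ}
where k_λ is the size of the *largest* Jordan block for λ (equivalently, the smallest k with (A − λI)^k v = 0 for every generalised eigenvector v of λ).

  λ = 4: largest Jordan block has size 3, contributing (x − 4)^3

So m_A(x) = (x - 4)^3 = x^3 - 12*x^2 + 48*x - 64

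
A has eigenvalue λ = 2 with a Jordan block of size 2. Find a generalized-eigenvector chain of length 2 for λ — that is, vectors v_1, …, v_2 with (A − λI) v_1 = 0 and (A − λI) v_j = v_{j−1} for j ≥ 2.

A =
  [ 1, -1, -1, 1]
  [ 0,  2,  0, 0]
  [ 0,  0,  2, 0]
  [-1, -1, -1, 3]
A Jordan chain for λ = 2 of length 2:
v_1 = (-1, 0, 0, -1)ᵀ
v_2 = (1, 0, 0, 0)ᵀ

Let N = A − (2)·I. We want v_2 with N^2 v_2 = 0 but N^1 v_2 ≠ 0; then v_{j-1} := N · v_j for j = 2, …, 2.

Pick v_2 = (1, 0, 0, 0)ᵀ.
Then v_1 = N · v_2 = (-1, 0, 0, -1)ᵀ.

Sanity check: (A − (2)·I) v_1 = (0, 0, 0, 0)ᵀ = 0. ✓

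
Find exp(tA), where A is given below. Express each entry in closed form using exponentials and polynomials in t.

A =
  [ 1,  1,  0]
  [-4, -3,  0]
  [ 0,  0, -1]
e^{tA} =
  [2*t*exp(-t) + exp(-t), t*exp(-t), 0]
  [-4*t*exp(-t), -2*t*exp(-t) + exp(-t), 0]
  [0, 0, exp(-t)]

Strategy: write A = P · J · P⁻¹ where J is a Jordan canonical form, so e^{tA} = P · e^{tJ} · P⁻¹, and e^{tJ} can be computed block-by-block.

A has Jordan form
J =
  [-1,  1,  0]
  [ 0, -1,  0]
  [ 0,  0, -1]
(up to reordering of blocks).

Per-block formulas:
  For a 1×1 block at λ = -1: exp(t · [-1]) = [e^(-1t)].
  For a 2×2 Jordan block J_2(-1): exp(t · J_2(-1)) = e^(-1t)·(I + t·N), where N is the 2×2 nilpotent shift.

After assembling e^{tJ} and conjugating by P, we get:

e^{tA} =
  [2*t*exp(-t) + exp(-t), t*exp(-t), 0]
  [-4*t*exp(-t), -2*t*exp(-t) + exp(-t), 0]
  [0, 0, exp(-t)]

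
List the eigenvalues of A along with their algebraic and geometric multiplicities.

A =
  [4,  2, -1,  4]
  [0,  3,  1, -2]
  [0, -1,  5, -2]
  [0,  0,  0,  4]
λ = 4: alg = 4, geom = 2

Step 1 — factor the characteristic polynomial to read off the algebraic multiplicities:
  χ_A(x) = (x - 4)^4

Step 2 — compute geometric multiplicities via the rank-nullity identity g(λ) = n − rank(A − λI):
  rank(A − (4)·I) = 2, so dim ker(A − (4)·I) = n − 2 = 2

Summary:
  λ = 4: algebraic multiplicity = 4, geometric multiplicity = 2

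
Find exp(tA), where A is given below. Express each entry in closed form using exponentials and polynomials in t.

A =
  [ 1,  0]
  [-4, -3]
e^{tA} =
  [exp(t), 0]
  [-exp(t) + exp(-3*t), exp(-3*t)]

Strategy: write A = P · J · P⁻¹ where J is a Jordan canonical form, so e^{tA} = P · e^{tJ} · P⁻¹, and e^{tJ} can be computed block-by-block.

A has Jordan form
J =
  [-3, 0]
  [ 0, 1]
(up to reordering of blocks).

Per-block formulas:
  For a 1×1 block at λ = 1: exp(t · [1]) = [e^(1t)].
  For a 1×1 block at λ = -3: exp(t · [-3]) = [e^(-3t)].

After assembling e^{tJ} and conjugating by P, we get:

e^{tA} =
  [exp(t), 0]
  [-exp(t) + exp(-3*t), exp(-3*t)]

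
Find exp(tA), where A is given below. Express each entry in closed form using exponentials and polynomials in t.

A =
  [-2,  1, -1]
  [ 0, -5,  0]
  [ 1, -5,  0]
e^{tA} =
  [-t*exp(-t) + exp(-t), t*exp(-t), -t*exp(-t)]
  [0, exp(-5*t), 0]
  [t*exp(-t), -t*exp(-t) - exp(-t) + exp(-5*t), t*exp(-t) + exp(-t)]

Strategy: write A = P · J · P⁻¹ where J is a Jordan canonical form, so e^{tA} = P · e^{tJ} · P⁻¹, and e^{tJ} can be computed block-by-block.

A has Jordan form
J =
  [-5,  0,  0]
  [ 0, -1,  1]
  [ 0,  0, -1]
(up to reordering of blocks).

Per-block formulas:
  For a 1×1 block at λ = -5: exp(t · [-5]) = [e^(-5t)].
  For a 2×2 Jordan block J_2(-1): exp(t · J_2(-1)) = e^(-1t)·(I + t·N), where N is the 2×2 nilpotent shift.

After assembling e^{tJ} and conjugating by P, we get:

e^{tA} =
  [-t*exp(-t) + exp(-t), t*exp(-t), -t*exp(-t)]
  [0, exp(-5*t), 0]
  [t*exp(-t), -t*exp(-t) - exp(-t) + exp(-5*t), t*exp(-t) + exp(-t)]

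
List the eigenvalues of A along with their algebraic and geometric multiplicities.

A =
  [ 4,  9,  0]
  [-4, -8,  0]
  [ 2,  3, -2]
λ = -2: alg = 3, geom = 2

Step 1 — factor the characteristic polynomial to read off the algebraic multiplicities:
  χ_A(x) = (x + 2)^3

Step 2 — compute geometric multiplicities via the rank-nullity identity g(λ) = n − rank(A − λI):
  rank(A − (-2)·I) = 1, so dim ker(A − (-2)·I) = n − 1 = 2

Summary:
  λ = -2: algebraic multiplicity = 3, geometric multiplicity = 2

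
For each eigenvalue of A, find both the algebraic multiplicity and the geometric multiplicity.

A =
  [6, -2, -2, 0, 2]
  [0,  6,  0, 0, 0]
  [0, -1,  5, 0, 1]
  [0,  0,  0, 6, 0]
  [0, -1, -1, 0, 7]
λ = 6: alg = 5, geom = 4

Step 1 — factor the characteristic polynomial to read off the algebraic multiplicities:
  χ_A(x) = (x - 6)^5

Step 2 — compute geometric multiplicities via the rank-nullity identity g(λ) = n − rank(A − λI):
  rank(A − (6)·I) = 1, so dim ker(A − (6)·I) = n − 1 = 4

Summary:
  λ = 6: algebraic multiplicity = 5, geometric multiplicity = 4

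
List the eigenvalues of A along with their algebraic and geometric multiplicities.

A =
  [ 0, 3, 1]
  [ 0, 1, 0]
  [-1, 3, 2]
λ = 1: alg = 3, geom = 2

Step 1 — factor the characteristic polynomial to read off the algebraic multiplicities:
  χ_A(x) = (x - 1)^3

Step 2 — compute geometric multiplicities via the rank-nullity identity g(λ) = n − rank(A − λI):
  rank(A − (1)·I) = 1, so dim ker(A − (1)·I) = n − 1 = 2

Summary:
  λ = 1: algebraic multiplicity = 3, geometric multiplicity = 2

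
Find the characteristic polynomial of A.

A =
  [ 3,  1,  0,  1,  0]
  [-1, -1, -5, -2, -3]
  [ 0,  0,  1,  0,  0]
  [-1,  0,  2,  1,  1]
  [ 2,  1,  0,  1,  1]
x^5 - 5*x^4 + 10*x^3 - 10*x^2 + 5*x - 1

Expanding det(x·I − A) (e.g. by cofactor expansion or by noting that A is similar to its Jordan form J, which has the same characteristic polynomial as A) gives
  χ_A(x) = x^5 - 5*x^4 + 10*x^3 - 10*x^2 + 5*x - 1
which factors as (x - 1)^5. The eigenvalues (with algebraic multiplicities) are λ = 1 with multiplicity 5.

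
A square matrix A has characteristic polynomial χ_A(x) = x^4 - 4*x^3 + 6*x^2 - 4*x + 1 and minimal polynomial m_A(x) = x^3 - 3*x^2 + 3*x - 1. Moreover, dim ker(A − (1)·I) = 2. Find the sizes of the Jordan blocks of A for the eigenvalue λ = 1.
Block sizes for λ = 1: [3, 1]

Step 1 — from the characteristic polynomial, algebraic multiplicity of λ = 1 is 4. From dim ker(A − (1)·I) = 2, there are exactly 2 Jordan blocks for λ = 1.
Step 2 — from the minimal polynomial, the factor (x − 1)^3 tells us the largest block for λ = 1 has size 3.
Step 3 — with total size 4, 2 blocks, and largest block 3, the block sizes (in nonincreasing order) are [3, 1].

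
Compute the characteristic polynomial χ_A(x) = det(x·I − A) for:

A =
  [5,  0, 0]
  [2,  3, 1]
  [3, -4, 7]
x^3 - 15*x^2 + 75*x - 125

Expanding det(x·I − A) (e.g. by cofactor expansion or by noting that A is similar to its Jordan form J, which has the same characteristic polynomial as A) gives
  χ_A(x) = x^3 - 15*x^2 + 75*x - 125
which factors as (x - 5)^3. The eigenvalues (with algebraic multiplicities) are λ = 5 with multiplicity 3.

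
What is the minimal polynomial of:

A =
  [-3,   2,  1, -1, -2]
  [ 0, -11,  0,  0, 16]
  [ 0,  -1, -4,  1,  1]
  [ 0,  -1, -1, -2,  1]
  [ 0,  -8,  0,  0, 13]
x^3 + x^2 - 21*x - 45

The characteristic polynomial is χ_A(x) = (x - 5)*(x + 3)^4, so the eigenvalues are known. The minimal polynomial is
  m_A(x) = Π_λ (x − λ)^{k_λ}
where k_λ is the size of the *largest* Jordan block for λ (equivalently, the smallest k with (A − λI)^k v = 0 for every generalised eigenvector v of λ).

  λ = -3: largest Jordan block has size 2, contributing (x + 3)^2
  λ = 5: largest Jordan block has size 1, contributing (x − 5)

So m_A(x) = (x - 5)*(x + 3)^2 = x^3 + x^2 - 21*x - 45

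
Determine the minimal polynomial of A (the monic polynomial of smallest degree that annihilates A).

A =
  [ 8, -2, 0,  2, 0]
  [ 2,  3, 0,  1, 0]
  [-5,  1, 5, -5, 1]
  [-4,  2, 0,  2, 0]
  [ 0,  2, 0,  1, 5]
x^3 - 14*x^2 + 65*x - 100

The characteristic polynomial is χ_A(x) = (x - 5)^3*(x - 4)^2, so the eigenvalues are known. The minimal polynomial is
  m_A(x) = Π_λ (x − λ)^{k_λ}
where k_λ is the size of the *largest* Jordan block for λ (equivalently, the smallest k with (A − λI)^k v = 0 for every generalised eigenvector v of λ).

  λ = 4: largest Jordan block has size 1, contributing (x − 4)
  λ = 5: largest Jordan block has size 2, contributing (x − 5)^2

So m_A(x) = (x - 5)^2*(x - 4) = x^3 - 14*x^2 + 65*x - 100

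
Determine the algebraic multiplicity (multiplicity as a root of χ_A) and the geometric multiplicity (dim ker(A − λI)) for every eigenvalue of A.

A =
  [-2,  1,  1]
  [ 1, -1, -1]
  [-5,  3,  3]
λ = 0: alg = 3, geom = 1

Step 1 — factor the characteristic polynomial to read off the algebraic multiplicities:
  χ_A(x) = x^3

Step 2 — compute geometric multiplicities via the rank-nullity identity g(λ) = n − rank(A − λI):
  rank(A − (0)·I) = 2, so dim ker(A − (0)·I) = n − 2 = 1

Summary:
  λ = 0: algebraic multiplicity = 3, geometric multiplicity = 1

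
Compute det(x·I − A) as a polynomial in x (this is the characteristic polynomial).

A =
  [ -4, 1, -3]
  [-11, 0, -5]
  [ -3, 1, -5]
x^3 + 9*x^2 + 27*x + 27

Expanding det(x·I − A) (e.g. by cofactor expansion or by noting that A is similar to its Jordan form J, which has the same characteristic polynomial as A) gives
  χ_A(x) = x^3 + 9*x^2 + 27*x + 27
which factors as (x + 3)^3. The eigenvalues (with algebraic multiplicities) are λ = -3 with multiplicity 3.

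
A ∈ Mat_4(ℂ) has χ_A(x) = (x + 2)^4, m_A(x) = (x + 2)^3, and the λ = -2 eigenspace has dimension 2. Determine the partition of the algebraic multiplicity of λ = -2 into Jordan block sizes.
Block sizes for λ = -2: [3, 1]

Step 1 — from the characteristic polynomial, algebraic multiplicity of λ = -2 is 4. From dim ker(A − (-2)·I) = 2, there are exactly 2 Jordan blocks for λ = -2.
Step 2 — from the minimal polynomial, the factor (x + 2)^3 tells us the largest block for λ = -2 has size 3.
Step 3 — with total size 4, 2 blocks, and largest block 3, the block sizes (in nonincreasing order) are [3, 1].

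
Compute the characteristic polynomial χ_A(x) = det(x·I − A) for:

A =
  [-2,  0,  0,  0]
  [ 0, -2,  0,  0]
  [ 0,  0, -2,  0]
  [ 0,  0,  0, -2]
x^4 + 8*x^3 + 24*x^2 + 32*x + 16

Expanding det(x·I − A) (e.g. by cofactor expansion or by noting that A is similar to its Jordan form J, which has the same characteristic polynomial as A) gives
  χ_A(x) = x^4 + 8*x^3 + 24*x^2 + 32*x + 16
which factors as (x + 2)^4. The eigenvalues (with algebraic multiplicities) are λ = -2 with multiplicity 4.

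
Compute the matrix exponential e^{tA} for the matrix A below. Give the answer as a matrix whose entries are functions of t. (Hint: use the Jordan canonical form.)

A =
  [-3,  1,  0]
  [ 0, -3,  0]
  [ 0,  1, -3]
e^{tA} =
  [exp(-3*t), t*exp(-3*t), 0]
  [0, exp(-3*t), 0]
  [0, t*exp(-3*t), exp(-3*t)]

Strategy: write A = P · J · P⁻¹ where J is a Jordan canonical form, so e^{tA} = P · e^{tJ} · P⁻¹, and e^{tJ} can be computed block-by-block.

A has Jordan form
J =
  [-3,  1,  0]
  [ 0, -3,  0]
  [ 0,  0, -3]
(up to reordering of blocks).

Per-block formulas:
  For a 2×2 Jordan block J_2(-3): exp(t · J_2(-3)) = e^(-3t)·(I + t·N), where N is the 2×2 nilpotent shift.
  For a 1×1 block at λ = -3: exp(t · [-3]) = [e^(-3t)].

After assembling e^{tJ} and conjugating by P, we get:

e^{tA} =
  [exp(-3*t), t*exp(-3*t), 0]
  [0, exp(-3*t), 0]
  [0, t*exp(-3*t), exp(-3*t)]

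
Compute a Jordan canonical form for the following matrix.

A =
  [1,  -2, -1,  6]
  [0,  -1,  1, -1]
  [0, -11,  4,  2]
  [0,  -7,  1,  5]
J_3(1) ⊕ J_1(6)

The characteristic polynomial is
  det(x·I − A) = x^4 - 9*x^3 + 21*x^2 - 19*x + 6 = (x - 6)*(x - 1)^3

Eigenvalues and multiplicities (the geometric multiplicity of λ is n − rank(A − λI), which equals the number of Jordan blocks for λ):
  λ = 1: algebraic multiplicity = 3, geometric multiplicity = 1
  λ = 6: algebraic multiplicity = 1, geometric multiplicity = 1

Determining the block sizes for each eigenvalue:
  λ = 1: one block (gm = 1), so the single block has size am = 3 → block sizes [3]
  λ = 6: one block (gm = 1), so the single block has size am = 1 → block sizes [1]

Assembling the blocks gives a Jordan form
J =
  [1, 1, 0, 0]
  [0, 1, 1, 0]
  [0, 0, 1, 0]
  [0, 0, 0, 6]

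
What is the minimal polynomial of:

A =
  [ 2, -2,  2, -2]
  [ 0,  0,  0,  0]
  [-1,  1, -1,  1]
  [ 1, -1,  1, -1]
x^2

The characteristic polynomial is χ_A(x) = x^4, so the eigenvalues are known. The minimal polynomial is
  m_A(x) = Π_λ (x − λ)^{k_λ}
where k_λ is the size of the *largest* Jordan block for λ (equivalently, the smallest k with (A − λI)^k v = 0 for every generalised eigenvector v of λ).

  λ = 0: largest Jordan block has size 2, contributing (x − 0)^2

So m_A(x) = x^2 = x^2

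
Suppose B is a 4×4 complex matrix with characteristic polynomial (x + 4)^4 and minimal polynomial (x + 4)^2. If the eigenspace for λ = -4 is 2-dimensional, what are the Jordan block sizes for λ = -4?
Block sizes for λ = -4: [2, 2]

Step 1 — from the characteristic polynomial, algebraic multiplicity of λ = -4 is 4. From dim ker(B − (-4)·I) = 2, there are exactly 2 Jordan blocks for λ = -4.
Step 2 — from the minimal polynomial, the factor (x + 4)^2 tells us the largest block for λ = -4 has size 2.
Step 3 — with total size 4, 2 blocks, and largest block 2, the block sizes (in nonincreasing order) are [2, 2].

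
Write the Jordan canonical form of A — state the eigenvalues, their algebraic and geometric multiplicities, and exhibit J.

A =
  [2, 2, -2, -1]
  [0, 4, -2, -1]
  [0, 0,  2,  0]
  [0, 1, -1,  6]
J_1(2) ⊕ J_1(2) ⊕ J_2(5)

The characteristic polynomial is
  det(x·I − A) = x^4 - 14*x^3 + 69*x^2 - 140*x + 100 = (x - 5)^2*(x - 2)^2

Eigenvalues and multiplicities (the geometric multiplicity of λ is n − rank(A − λI), which equals the number of Jordan blocks for λ):
  λ = 2: algebraic multiplicity = 2, geometric multiplicity = 2
  λ = 5: algebraic multiplicity = 2, geometric multiplicity = 1

Determining the block sizes for each eigenvalue:
  λ = 2: gm = am = 2, so every block has size 1 → block sizes [1, 1]
  λ = 5: one block (gm = 1), so the single block has size am = 2 → block sizes [2]

Assembling the blocks gives a Jordan form
J =
  [2, 0, 0, 0]
  [0, 2, 0, 0]
  [0, 0, 5, 1]
  [0, 0, 0, 5]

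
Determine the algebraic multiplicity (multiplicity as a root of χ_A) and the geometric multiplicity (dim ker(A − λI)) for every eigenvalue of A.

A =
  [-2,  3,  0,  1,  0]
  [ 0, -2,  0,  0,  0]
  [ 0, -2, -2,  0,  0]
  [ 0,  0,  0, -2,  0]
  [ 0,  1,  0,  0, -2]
λ = -2: alg = 5, geom = 3

Step 1 — factor the characteristic polynomial to read off the algebraic multiplicities:
  χ_A(x) = (x + 2)^5

Step 2 — compute geometric multiplicities via the rank-nullity identity g(λ) = n − rank(A − λI):
  rank(A − (-2)·I) = 2, so dim ker(A − (-2)·I) = n − 2 = 3

Summary:
  λ = -2: algebraic multiplicity = 5, geometric multiplicity = 3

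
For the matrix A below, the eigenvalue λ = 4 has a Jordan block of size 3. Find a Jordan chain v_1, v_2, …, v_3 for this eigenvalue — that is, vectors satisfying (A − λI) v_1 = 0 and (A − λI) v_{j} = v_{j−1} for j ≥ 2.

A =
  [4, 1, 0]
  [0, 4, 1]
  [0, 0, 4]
A Jordan chain for λ = 4 of length 3:
v_1 = (1, 0, 0)ᵀ
v_2 = (0, 1, 0)ᵀ
v_3 = (0, 0, 1)ᵀ

Let N = A − (4)·I. We want v_3 with N^3 v_3 = 0 but N^2 v_3 ≠ 0; then v_{j-1} := N · v_j for j = 3, …, 2.

Pick v_3 = (0, 0, 1)ᵀ.
Then v_2 = N · v_3 = (0, 1, 0)ᵀ.
Then v_1 = N · v_2 = (1, 0, 0)ᵀ.

Sanity check: (A − (4)·I) v_1 = (0, 0, 0)ᵀ = 0. ✓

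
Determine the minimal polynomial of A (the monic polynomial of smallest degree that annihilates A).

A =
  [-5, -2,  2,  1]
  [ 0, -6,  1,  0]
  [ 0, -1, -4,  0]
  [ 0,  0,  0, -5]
x^2 + 10*x + 25

The characteristic polynomial is χ_A(x) = (x + 5)^4, so the eigenvalues are known. The minimal polynomial is
  m_A(x) = Π_λ (x − λ)^{k_λ}
where k_λ is the size of the *largest* Jordan block for λ (equivalently, the smallest k with (A − λI)^k v = 0 for every generalised eigenvector v of λ).

  λ = -5: largest Jordan block has size 2, contributing (x + 5)^2

So m_A(x) = (x + 5)^2 = x^2 + 10*x + 25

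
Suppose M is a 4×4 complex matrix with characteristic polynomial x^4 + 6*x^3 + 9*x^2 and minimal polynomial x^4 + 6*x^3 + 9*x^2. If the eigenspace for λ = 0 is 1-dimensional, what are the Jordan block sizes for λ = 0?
Block sizes for λ = 0: [2]

Step 1 — from the characteristic polynomial, algebraic multiplicity of λ = 0 is 2. From dim ker(M − (0)·I) = 1, there are exactly 1 Jordan blocks for λ = 0.
Step 2 — from the minimal polynomial, the factor (x − 0)^2 tells us the largest block for λ = 0 has size 2.
Step 3 — with total size 2, 1 blocks, and largest block 2, the block sizes (in nonincreasing order) are [2].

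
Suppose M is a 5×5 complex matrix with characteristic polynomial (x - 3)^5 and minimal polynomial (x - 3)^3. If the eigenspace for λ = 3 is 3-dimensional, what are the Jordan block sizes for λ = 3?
Block sizes for λ = 3: [3, 1, 1]

Step 1 — from the characteristic polynomial, algebraic multiplicity of λ = 3 is 5. From dim ker(M − (3)·I) = 3, there are exactly 3 Jordan blocks for λ = 3.
Step 2 — from the minimal polynomial, the factor (x − 3)^3 tells us the largest block for λ = 3 has size 3.
Step 3 — with total size 5, 3 blocks, and largest block 3, the block sizes (in nonincreasing order) are [3, 1, 1].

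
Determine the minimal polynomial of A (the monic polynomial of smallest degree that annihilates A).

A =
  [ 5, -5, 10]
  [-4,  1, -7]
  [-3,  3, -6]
x^3

The characteristic polynomial is χ_A(x) = x^3, so the eigenvalues are known. The minimal polynomial is
  m_A(x) = Π_λ (x − λ)^{k_λ}
where k_λ is the size of the *largest* Jordan block for λ (equivalently, the smallest k with (A − λI)^k v = 0 for every generalised eigenvector v of λ).

  λ = 0: largest Jordan block has size 3, contributing (x − 0)^3

So m_A(x) = x^3 = x^3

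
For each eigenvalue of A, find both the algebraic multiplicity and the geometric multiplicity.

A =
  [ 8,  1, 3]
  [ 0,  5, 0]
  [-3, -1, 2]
λ = 5: alg = 3, geom = 2

Step 1 — factor the characteristic polynomial to read off the algebraic multiplicities:
  χ_A(x) = (x - 5)^3

Step 2 — compute geometric multiplicities via the rank-nullity identity g(λ) = n − rank(A − λI):
  rank(A − (5)·I) = 1, so dim ker(A − (5)·I) = n − 1 = 2

Summary:
  λ = 5: algebraic multiplicity = 3, geometric multiplicity = 2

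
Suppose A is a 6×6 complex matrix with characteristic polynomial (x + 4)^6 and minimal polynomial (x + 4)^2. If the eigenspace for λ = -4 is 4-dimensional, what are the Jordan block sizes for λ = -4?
Block sizes for λ = -4: [2, 2, 1, 1]

Step 1 — from the characteristic polynomial, algebraic multiplicity of λ = -4 is 6. From dim ker(A − (-4)·I) = 4, there are exactly 4 Jordan blocks for λ = -4.
Step 2 — from the minimal polynomial, the factor (x + 4)^2 tells us the largest block for λ = -4 has size 2.
Step 3 — with total size 6, 4 blocks, and largest block 2, the block sizes (in nonincreasing order) are [2, 2, 1, 1].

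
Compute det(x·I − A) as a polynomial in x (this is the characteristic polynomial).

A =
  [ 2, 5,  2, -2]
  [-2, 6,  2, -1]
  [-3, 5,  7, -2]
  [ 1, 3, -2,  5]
x^4 - 20*x^3 + 150*x^2 - 500*x + 625

Expanding det(x·I − A) (e.g. by cofactor expansion or by noting that A is similar to its Jordan form J, which has the same characteristic polynomial as A) gives
  χ_A(x) = x^4 - 20*x^3 + 150*x^2 - 500*x + 625
which factors as (x - 5)^4. The eigenvalues (with algebraic multiplicities) are λ = 5 with multiplicity 4.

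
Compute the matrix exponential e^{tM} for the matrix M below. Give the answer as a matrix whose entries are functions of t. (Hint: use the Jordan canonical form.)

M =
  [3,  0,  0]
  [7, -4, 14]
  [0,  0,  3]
e^{tM} =
  [exp(3*t), 0, 0]
  [exp(3*t) - exp(-4*t), exp(-4*t), 2*exp(3*t) - 2*exp(-4*t)]
  [0, 0, exp(3*t)]

Strategy: write M = P · J · P⁻¹ where J is a Jordan canonical form, so e^{tM} = P · e^{tJ} · P⁻¹, and e^{tJ} can be computed block-by-block.

M has Jordan form
J =
  [-4, 0, 0]
  [ 0, 3, 0]
  [ 0, 0, 3]
(up to reordering of blocks).

Per-block formulas:
  For a 1×1 block at λ = 3: exp(t · [3]) = [e^(3t)].
  For a 1×1 block at λ = -4: exp(t · [-4]) = [e^(-4t)].

After assembling e^{tJ} and conjugating by P, we get:

e^{tM} =
  [exp(3*t), 0, 0]
  [exp(3*t) - exp(-4*t), exp(-4*t), 2*exp(3*t) - 2*exp(-4*t)]
  [0, 0, exp(3*t)]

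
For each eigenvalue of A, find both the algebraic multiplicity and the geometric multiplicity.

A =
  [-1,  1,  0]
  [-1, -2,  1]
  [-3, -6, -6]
λ = -3: alg = 3, geom = 1

Step 1 — factor the characteristic polynomial to read off the algebraic multiplicities:
  χ_A(x) = (x + 3)^3

Step 2 — compute geometric multiplicities via the rank-nullity identity g(λ) = n − rank(A − λI):
  rank(A − (-3)·I) = 2, so dim ker(A − (-3)·I) = n − 2 = 1

Summary:
  λ = -3: algebraic multiplicity = 3, geometric multiplicity = 1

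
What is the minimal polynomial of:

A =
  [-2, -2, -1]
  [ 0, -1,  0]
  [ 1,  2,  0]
x^2 + 2*x + 1

The characteristic polynomial is χ_A(x) = (x + 1)^3, so the eigenvalues are known. The minimal polynomial is
  m_A(x) = Π_λ (x − λ)^{k_λ}
where k_λ is the size of the *largest* Jordan block for λ (equivalently, the smallest k with (A − λI)^k v = 0 for every generalised eigenvector v of λ).

  λ = -1: largest Jordan block has size 2, contributing (x + 1)^2

So m_A(x) = (x + 1)^2 = x^2 + 2*x + 1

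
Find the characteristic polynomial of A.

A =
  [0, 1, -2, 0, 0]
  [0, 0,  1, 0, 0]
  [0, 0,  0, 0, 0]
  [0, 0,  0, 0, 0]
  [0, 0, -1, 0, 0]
x^5

Expanding det(x·I − A) (e.g. by cofactor expansion or by noting that A is similar to its Jordan form J, which has the same characteristic polynomial as A) gives
  χ_A(x) = x^5
which factors as x^5. The eigenvalues (with algebraic multiplicities) are λ = 0 with multiplicity 5.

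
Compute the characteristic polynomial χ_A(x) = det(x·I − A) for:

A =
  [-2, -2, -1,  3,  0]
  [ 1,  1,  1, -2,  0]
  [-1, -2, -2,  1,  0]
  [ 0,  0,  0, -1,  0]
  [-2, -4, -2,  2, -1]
x^5 + 5*x^4 + 10*x^3 + 10*x^2 + 5*x + 1

Expanding det(x·I − A) (e.g. by cofactor expansion or by noting that A is similar to its Jordan form J, which has the same characteristic polynomial as A) gives
  χ_A(x) = x^5 + 5*x^4 + 10*x^3 + 10*x^2 + 5*x + 1
which factors as (x + 1)^5. The eigenvalues (with algebraic multiplicities) are λ = -1 with multiplicity 5.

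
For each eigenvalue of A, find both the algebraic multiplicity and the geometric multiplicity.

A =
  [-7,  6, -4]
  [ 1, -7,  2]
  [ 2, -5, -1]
λ = -5: alg = 3, geom = 1

Step 1 — factor the characteristic polynomial to read off the algebraic multiplicities:
  χ_A(x) = (x + 5)^3

Step 2 — compute geometric multiplicities via the rank-nullity identity g(λ) = n − rank(A − λI):
  rank(A − (-5)·I) = 2, so dim ker(A − (-5)·I) = n − 2 = 1

Summary:
  λ = -5: algebraic multiplicity = 3, geometric multiplicity = 1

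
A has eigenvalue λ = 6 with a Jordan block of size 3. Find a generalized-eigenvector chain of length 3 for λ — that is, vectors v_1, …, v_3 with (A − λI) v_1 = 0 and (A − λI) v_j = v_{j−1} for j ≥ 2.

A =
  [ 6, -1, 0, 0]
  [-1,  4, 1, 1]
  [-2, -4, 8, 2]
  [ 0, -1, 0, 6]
A Jordan chain for λ = 6 of length 3:
v_1 = (1, 0, 0, 1)ᵀ
v_2 = (0, -1, -2, 0)ᵀ
v_3 = (1, 0, 0, 0)ᵀ

Let N = A − (6)·I. We want v_3 with N^3 v_3 = 0 but N^2 v_3 ≠ 0; then v_{j-1} := N · v_j for j = 3, …, 2.

Pick v_3 = (1, 0, 0, 0)ᵀ.
Then v_2 = N · v_3 = (0, -1, -2, 0)ᵀ.
Then v_1 = N · v_2 = (1, 0, 0, 1)ᵀ.

Sanity check: (A − (6)·I) v_1 = (0, 0, 0, 0)ᵀ = 0. ✓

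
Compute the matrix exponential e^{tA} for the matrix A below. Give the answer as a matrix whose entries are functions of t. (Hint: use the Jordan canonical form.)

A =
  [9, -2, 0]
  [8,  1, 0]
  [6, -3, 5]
e^{tA} =
  [4*t*exp(5*t) + exp(5*t), -2*t*exp(5*t), 0]
  [8*t*exp(5*t), -4*t*exp(5*t) + exp(5*t), 0]
  [6*t*exp(5*t), -3*t*exp(5*t), exp(5*t)]

Strategy: write A = P · J · P⁻¹ where J is a Jordan canonical form, so e^{tA} = P · e^{tJ} · P⁻¹, and e^{tJ} can be computed block-by-block.

A has Jordan form
J =
  [5, 1, 0]
  [0, 5, 0]
  [0, 0, 5]
(up to reordering of blocks).

Per-block formulas:
  For a 2×2 Jordan block J_2(5): exp(t · J_2(5)) = e^(5t)·(I + t·N), where N is the 2×2 nilpotent shift.
  For a 1×1 block at λ = 5: exp(t · [5]) = [e^(5t)].

After assembling e^{tJ} and conjugating by P, we get:

e^{tA} =
  [4*t*exp(5*t) + exp(5*t), -2*t*exp(5*t), 0]
  [8*t*exp(5*t), -4*t*exp(5*t) + exp(5*t), 0]
  [6*t*exp(5*t), -3*t*exp(5*t), exp(5*t)]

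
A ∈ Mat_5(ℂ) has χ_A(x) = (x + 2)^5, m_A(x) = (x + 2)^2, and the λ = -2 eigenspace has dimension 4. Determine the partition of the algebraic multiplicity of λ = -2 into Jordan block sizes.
Block sizes for λ = -2: [2, 1, 1, 1]

Step 1 — from the characteristic polynomial, algebraic multiplicity of λ = -2 is 5. From dim ker(A − (-2)·I) = 4, there are exactly 4 Jordan blocks for λ = -2.
Step 2 — from the minimal polynomial, the factor (x + 2)^2 tells us the largest block for λ = -2 has size 2.
Step 3 — with total size 5, 4 blocks, and largest block 2, the block sizes (in nonincreasing order) are [2, 1, 1, 1].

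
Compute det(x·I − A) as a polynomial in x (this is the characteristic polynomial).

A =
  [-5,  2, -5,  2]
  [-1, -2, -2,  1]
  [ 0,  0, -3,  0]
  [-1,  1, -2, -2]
x^4 + 12*x^3 + 54*x^2 + 108*x + 81

Expanding det(x·I − A) (e.g. by cofactor expansion or by noting that A is similar to its Jordan form J, which has the same characteristic polynomial as A) gives
  χ_A(x) = x^4 + 12*x^3 + 54*x^2 + 108*x + 81
which factors as (x + 3)^4. The eigenvalues (with algebraic multiplicities) are λ = -3 with multiplicity 4.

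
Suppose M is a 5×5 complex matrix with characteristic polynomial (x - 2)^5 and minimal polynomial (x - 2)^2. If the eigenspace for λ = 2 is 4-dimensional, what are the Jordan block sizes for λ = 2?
Block sizes for λ = 2: [2, 1, 1, 1]

Step 1 — from the characteristic polynomial, algebraic multiplicity of λ = 2 is 5. From dim ker(M − (2)·I) = 4, there are exactly 4 Jordan blocks for λ = 2.
Step 2 — from the minimal polynomial, the factor (x − 2)^2 tells us the largest block for λ = 2 has size 2.
Step 3 — with total size 5, 4 blocks, and largest block 2, the block sizes (in nonincreasing order) are [2, 1, 1, 1].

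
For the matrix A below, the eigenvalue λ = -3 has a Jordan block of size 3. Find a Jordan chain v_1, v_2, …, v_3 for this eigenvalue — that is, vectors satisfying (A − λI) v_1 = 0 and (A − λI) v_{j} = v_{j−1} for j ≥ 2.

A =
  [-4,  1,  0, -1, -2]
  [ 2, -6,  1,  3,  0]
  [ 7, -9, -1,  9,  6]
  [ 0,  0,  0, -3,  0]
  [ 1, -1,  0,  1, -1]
A Jordan chain for λ = -3 of length 3:
v_1 = (1, -1, -5, 0, -1)ᵀ
v_2 = (-1, 2, 7, 0, 1)ᵀ
v_3 = (1, 0, 0, 0, 0)ᵀ

Let N = A − (-3)·I. We want v_3 with N^3 v_3 = 0 but N^2 v_3 ≠ 0; then v_{j-1} := N · v_j for j = 3, …, 2.

Pick v_3 = (1, 0, 0, 0, 0)ᵀ.
Then v_2 = N · v_3 = (-1, 2, 7, 0, 1)ᵀ.
Then v_1 = N · v_2 = (1, -1, -5, 0, -1)ᵀ.

Sanity check: (A − (-3)·I) v_1 = (0, 0, 0, 0, 0)ᵀ = 0. ✓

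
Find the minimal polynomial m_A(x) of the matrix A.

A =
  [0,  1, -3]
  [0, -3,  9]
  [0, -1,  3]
x^2

The characteristic polynomial is χ_A(x) = x^3, so the eigenvalues are known. The minimal polynomial is
  m_A(x) = Π_λ (x − λ)^{k_λ}
where k_λ is the size of the *largest* Jordan block for λ (equivalently, the smallest k with (A − λI)^k v = 0 for every generalised eigenvector v of λ).

  λ = 0: largest Jordan block has size 2, contributing (x − 0)^2

So m_A(x) = x^2 = x^2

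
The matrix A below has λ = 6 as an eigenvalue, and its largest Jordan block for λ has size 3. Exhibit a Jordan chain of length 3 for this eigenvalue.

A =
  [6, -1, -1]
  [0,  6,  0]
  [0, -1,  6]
A Jordan chain for λ = 6 of length 3:
v_1 = (1, 0, 0)ᵀ
v_2 = (-1, 0, -1)ᵀ
v_3 = (0, 1, 0)ᵀ

Let N = A − (6)·I. We want v_3 with N^3 v_3 = 0 but N^2 v_3 ≠ 0; then v_{j-1} := N · v_j for j = 3, …, 2.

Pick v_3 = (0, 1, 0)ᵀ.
Then v_2 = N · v_3 = (-1, 0, -1)ᵀ.
Then v_1 = N · v_2 = (1, 0, 0)ᵀ.

Sanity check: (A − (6)·I) v_1 = (0, 0, 0)ᵀ = 0. ✓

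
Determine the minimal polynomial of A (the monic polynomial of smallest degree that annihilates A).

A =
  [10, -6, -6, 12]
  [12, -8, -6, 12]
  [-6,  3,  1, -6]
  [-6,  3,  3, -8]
x^2 + x - 2

The characteristic polynomial is χ_A(x) = (x - 1)*(x + 2)^3, so the eigenvalues are known. The minimal polynomial is
  m_A(x) = Π_λ (x − λ)^{k_λ}
where k_λ is the size of the *largest* Jordan block for λ (equivalently, the smallest k with (A − λI)^k v = 0 for every generalised eigenvector v of λ).

  λ = -2: largest Jordan block has size 1, contributing (x + 2)
  λ = 1: largest Jordan block has size 1, contributing (x − 1)

So m_A(x) = (x - 1)*(x + 2) = x^2 + x - 2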